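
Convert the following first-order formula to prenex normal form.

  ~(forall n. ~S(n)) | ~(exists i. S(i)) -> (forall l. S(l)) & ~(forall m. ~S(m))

Rewrite implications/biconditionals: A → B as ¬A ∨ B.
  ~(~(forall n. ~S(n)) | ~(exists i. S(i))) | (forall l. S(l)) & ~(forall m. ~S(m))
Drive negations inward (¬∀x A ≡ ∃x ¬A, ¬∃x A ≡ ∀x ¬A, De Morgan for ∧/∨):
  (forall n. ~S(n)) & (exists i. S(i)) | (forall l. S(l)) & (exists m. S(m))
Finally move all quantifiers to the prefix:
  forall n. exists i. forall l. exists m. (~S(n) & S(i) | S(l) & S(m))

forall n. exists i. forall l. exists m. (~S(n) & S(i) | S(l) & S(m))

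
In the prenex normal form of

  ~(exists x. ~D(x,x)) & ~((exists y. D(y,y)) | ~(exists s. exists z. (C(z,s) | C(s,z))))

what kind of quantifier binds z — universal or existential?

Move each ¬ inward, flipping quantifiers it crosses:
  (forall x. D(x,x)) & (forall y. ~D(y,y)) & (exists s. exists z. (C(z,s) | C(s,z)))
All bound variables are already distinct, so no renaming is needed.
Pull the quantifiers to the front (each side's bound variable is not free in the other side):
  forall x. forall y. exists s. exists z. (D(x,x) & ~D(y,y) & (C(z,s) | C(s,z)))
The quantifier exists z sits under an even number of negations, so it remains existential.

existential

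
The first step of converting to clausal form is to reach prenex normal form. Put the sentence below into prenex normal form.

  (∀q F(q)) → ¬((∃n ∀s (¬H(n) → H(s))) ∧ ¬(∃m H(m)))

Eliminate → and ↔ using ¬ and ∨.
  ¬(∀q F(q)) ∨ ¬((∃n ∀s (¬¬H(n) ∨ H(s))) ∧ ¬(∃m H(m)))
Drive negations inward (¬∀x A ≡ ∃x ¬A, ¬∃x A ≡ ∀x ¬A, De Morgan for ∧/∨):
  (∃q ¬F(q)) ∨ (∀n ∃s (¬H(n) ∧ ¬H(s))) ∨ (∃m H(m))
All bound variables are already distinct, so no renaming is needed.
Finally move all quantifiers to the prefix:
  ∃q ∀n ∃s ∃m (¬F(q) ∨ ¬H(n) ∧ ¬H(s) ∨ H(m))

∃q ∀n ∃s ∃m (¬F(q) ∨ ¬H(n) ∧ ¬H(s) ∨ H(m))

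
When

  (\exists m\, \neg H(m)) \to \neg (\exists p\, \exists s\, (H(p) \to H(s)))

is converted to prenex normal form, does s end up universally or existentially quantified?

universal

Eliminate → and ↔ using ¬ and ∨.
  \neg (\exists m\, \neg H(m)) \lor \neg (\exists p\, \exists s\, (\neg H(p) \lor H(s)))
Move each ¬ inward, flipping quantifiers it crosses:
  (\forall m\, H(m)) \lor (\forall p\, \forall s\, (H(p) \land \neg H(s)))
All bound variables are already distinct, so no renaming is needed.
Extract every quantifier outward, since the variables are now distinct and don't occur free across branches:
  \forall m\, \forall p\, \forall s\, (H(m) \lor H(p) \land \neg H(s))
The quantifier \exists s sits under an odd number of negations (counting the antecedent side of each →), so it flips to \forall s.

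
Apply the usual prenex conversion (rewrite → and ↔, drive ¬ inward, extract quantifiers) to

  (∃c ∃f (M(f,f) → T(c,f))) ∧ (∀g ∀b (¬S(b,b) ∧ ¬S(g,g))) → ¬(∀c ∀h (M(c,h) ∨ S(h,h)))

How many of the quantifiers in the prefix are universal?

2

Eliminate → and ↔ using ¬ and ∨.
  ¬((∃c ∃f (¬M(f,f) ∨ T(c,f))) ∧ (∀g ∀b (¬S(b,b) ∧ ¬S(g,g)))) ∨ ¬(∀c ∀h (M(c,h) ∨ S(h,h)))
Move each ¬ inward, flipping quantifiers it crosses:
  (∀c ∀f (M(f,f) ∧ ¬T(c,f))) ∨ (∃g ∃b (S(b,b) ∨ S(g,g))) ∨ (∃c ∃h (¬M(c,h) ∧ ¬S(h,h)))
Give each quantifier a distinct variable: c↦w1.
  (∀c ∀f (M(f,f) ∧ ¬T(c,f))) ∨ (∃g ∃b (S(b,b) ∨ S(g,g))) ∨ (∃w1 ∃h (¬M(w1,h) ∧ ¬S(h,h)))
Extract every quantifier outward, since the variables are now distinct and don't occur free across branches:
  ∀c ∀f ∃g ∃b ∃w1 ∃h (M(f,f) ∧ ¬T(c,f) ∨ S(b,b) ∨ S(g,g) ∨ ¬M(w1,h) ∧ ¬S(h,h))
The prefix is ∀c ∀f ∃g ∃b ∃w1 ∃h: 2 universal, 4 existential.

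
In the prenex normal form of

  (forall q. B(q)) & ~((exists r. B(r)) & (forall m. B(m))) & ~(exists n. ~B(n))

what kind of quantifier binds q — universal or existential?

Push ¬ through the quantifiers and connectives to reach negation normal form:
  (forall q. B(q)) & ((forall r. ~B(r)) | (exists m. ~B(m))) & (forall n. B(n))
All bound variables are already distinct, so no renaming is needed.
Pull the quantifiers to the front (each side's bound variable is not free in the other side):
  forall q. forall r. exists m. forall n. (B(q) & (~B(r) | ~B(m)) & B(n))
The quantifier forall q sits under an even number of negations, so it remains universal.

universal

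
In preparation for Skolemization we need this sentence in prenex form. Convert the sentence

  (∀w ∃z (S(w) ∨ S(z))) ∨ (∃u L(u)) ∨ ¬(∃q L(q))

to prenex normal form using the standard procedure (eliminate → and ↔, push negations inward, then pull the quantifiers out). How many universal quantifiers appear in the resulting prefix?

2

Push ¬ through the quantifiers and connectives to reach negation normal form:
  (∀w ∃z (S(w) ∨ S(z))) ∨ (∃u L(u)) ∨ (∀q ¬L(q))
Pull the quantifiers to the front (each side's bound variable is not free in the other side):
  ∀w ∃z ∃u ∀q (S(w) ∨ S(z) ∨ L(u) ∨ ¬L(q))
The prefix is ∀w ∃z ∃u ∀q: 2 universal, 2 existential.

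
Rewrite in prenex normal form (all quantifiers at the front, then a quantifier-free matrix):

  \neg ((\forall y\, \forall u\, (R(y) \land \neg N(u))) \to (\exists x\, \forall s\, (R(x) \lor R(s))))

Rewrite implications/biconditionals: A → B as ¬A ∨ B.
  \neg (\neg (\forall y\, \forall u\, (R(y) \land \neg N(u))) \lor (\exists x\, \forall s\, (R(x) \lor R(s))))
Move each ¬ inward, flipping quantifiers it crosses:
  (\forall y\, \forall u\, (R(y) \land \neg N(u))) \land (\forall x\, \exists s\, (\neg R(x) \land \neg R(s)))
Extract every quantifier outward, since the variables are now distinct and don't occur free across branches:
  \forall y\, \forall u\, \forall x\, \exists s\, (R(y) \land \neg N(u) \land \neg R(x) \land \neg R(s))

\forall y\, \forall u\, \forall x\, \exists s\, (R(y) \land \neg N(u) \land \neg R(x) \land \neg R(s))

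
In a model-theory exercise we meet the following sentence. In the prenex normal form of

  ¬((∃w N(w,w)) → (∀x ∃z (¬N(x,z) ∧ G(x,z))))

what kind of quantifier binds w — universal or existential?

Eliminate → and ↔ using ¬ and ∨.
  ¬(¬(∃w N(w,w)) ∨ (∀x ∃z (¬N(x,z) ∧ G(x,z))))
Drive negations inward (¬∀x A ≡ ∃x ¬A, ¬∃x A ≡ ∀x ¬A, De Morgan for ∧/∨):
  (∃w N(w,w)) ∧ (∃x ∀z (N(x,z) ∨ ¬G(x,z)))
All bound variables are already distinct, so no renaming is needed.
Finally move all quantifiers to the prefix:
  ∃w ∃x ∀z (N(w,w) ∧ (N(x,z) ∨ ¬G(x,z)))
The quantifier ∃w sits under an even number of negations (counting the antecedent side of each →), so it remains existential.

existential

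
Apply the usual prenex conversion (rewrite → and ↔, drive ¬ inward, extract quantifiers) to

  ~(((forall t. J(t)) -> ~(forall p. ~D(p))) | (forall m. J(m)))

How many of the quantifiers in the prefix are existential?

1

Eliminate → and ↔ using ¬ and ∨.
  ~(~(forall t. J(t)) | ~(forall p. ~D(p)) | (forall m. J(m)))
Drive negations inward (¬∀x A ≡ ∃x ¬A, ¬∃x A ≡ ∀x ¬A, De Morgan for ∧/∨):
  (forall t. J(t)) & (forall p. ~D(p)) & (exists m. ~J(m))
All bound variables are already distinct, so no renaming is needed.
Finally move all quantifiers to the prefix:
  forall t. forall p. exists m. (J(t) & ~D(p) & ~J(m))
The prefix is forall t forall p exists m: 2 universal, 1 existential.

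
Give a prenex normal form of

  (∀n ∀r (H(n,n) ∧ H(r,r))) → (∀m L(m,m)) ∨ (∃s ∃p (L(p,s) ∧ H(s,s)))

∃n ∃r ∀m ∃s ∃p (¬H(n,n) ∨ ¬H(r,r) ∨ L(m,m) ∨ L(p,s) ∧ H(s,s))

First replace A → B with ¬A ∨ B.
  ¬(∀n ∀r (H(n,n) ∧ H(r,r))) ∨ (∀m L(m,m)) ∨ (∃s ∃p (L(p,s) ∧ H(s,s)))
Push ¬ through the quantifiers and connectives to reach negation normal form:
  (∃n ∃r (¬H(n,n) ∨ ¬H(r,r))) ∨ (∀m L(m,m)) ∨ (∃s ∃p (L(p,s) ∧ H(s,s)))
All bound variables are already distinct, so no renaming is needed.
Pull the quantifiers to the front (each side's bound variable is not free in the other side):
  ∃n ∃r ∀m ∃s ∃p (¬H(n,n) ∨ ¬H(r,r) ∨ L(m,m) ∨ L(p,s) ∧ H(s,s))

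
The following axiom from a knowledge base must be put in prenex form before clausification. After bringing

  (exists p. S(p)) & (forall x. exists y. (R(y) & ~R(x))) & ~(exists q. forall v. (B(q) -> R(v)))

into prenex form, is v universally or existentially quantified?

Eliminate → and ↔ using ¬ and ∨.
  (exists p. S(p)) & (forall x. exists y. (R(y) & ~R(x))) & ~(exists q. forall v. (~B(q) | R(v)))
Drive negations inward (¬∀x A ≡ ∃x ¬A, ¬∃x A ≡ ∀x ¬A, De Morgan for ∧/∨):
  (exists p. S(p)) & (forall x. exists y. (R(y) & ~R(x))) & (forall q. exists v. (B(q) & ~R(v)))
All bound variables are already distinct, so no renaming is needed.
Pull the quantifiers to the front (each side's bound variable is not free in the other side):
  exists p. forall x. exists y. forall q. exists v. (S(p) & R(y) & ~R(x) & B(q) & ~R(v))
The quantifier forall v sits under an odd number of negations (counting the antecedent side of each →), so it flips to exists v.

existential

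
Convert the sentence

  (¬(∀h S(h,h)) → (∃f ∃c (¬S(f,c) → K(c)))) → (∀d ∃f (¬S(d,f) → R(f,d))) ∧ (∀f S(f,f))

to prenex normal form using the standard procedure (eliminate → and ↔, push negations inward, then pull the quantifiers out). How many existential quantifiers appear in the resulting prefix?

2

First replace A → B with ¬A ∨ B.
  ¬(¬¬(∀h S(h,h)) ∨ (∃f ∃c (¬¬S(f,c) ∨ K(c)))) ∨ (∀d ∃f (¬¬S(d,f) ∨ R(f,d))) ∧ (∀f S(f,f))
Push ¬ through the quantifiers and connectives to reach negation normal form:
  (∃h ¬S(h,h)) ∧ (∀f ∀c (¬S(f,c) ∧ ¬K(c))) ∨ (∀d ∃f (S(d,f) ∨ R(f,d))) ∧ (∀f S(f,f))
Give each quantifier a distinct variable: f↦y, f↦x1.
  (∃h ¬S(h,h)) ∧ (∀f ∀c (¬S(f,c) ∧ ¬K(c))) ∨ (∀d ∃y (S(d,y) ∨ R(y,d))) ∧ (∀x1 S(x1,x1))
Extract every quantifier outward, since the variables are now distinct and don't occur free across branches:
  ∃h ∀f ∀c ∀d ∃y ∀x1 (¬S(h,h) ∧ ¬S(f,c) ∧ ¬K(c) ∨ (S(d,y) ∨ R(y,d)) ∧ S(x1,x1))
The prefix is ∃h ∀f ∀c ∀d ∃y ∀x1: 4 universal, 2 existential.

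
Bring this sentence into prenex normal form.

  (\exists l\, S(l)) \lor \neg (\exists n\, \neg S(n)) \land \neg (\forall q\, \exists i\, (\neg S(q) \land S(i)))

\exists l\, \forall n\, \exists q\, \forall i\, (S(l) \lor S(n) \land (S(q) \lor \neg S(i)))

Push ¬ through the quantifiers and connectives to reach negation normal form:
  (\exists l\, S(l)) \lor (\forall n\, S(n)) \land (\exists q\, \forall i\, (S(q) \lor \neg S(i)))
Finally move all quantifiers to the prefix:
  \exists l\, \forall n\, \exists q\, \forall i\, (S(l) \lor S(n) \land (S(q) \lor \neg S(i)))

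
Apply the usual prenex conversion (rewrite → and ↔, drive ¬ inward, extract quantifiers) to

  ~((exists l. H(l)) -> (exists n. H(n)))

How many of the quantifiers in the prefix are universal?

First replace A → B with ¬A ∨ B.
  ~(~(exists l. H(l)) | (exists n. H(n)))
Drive negations inward (¬∀x A ≡ ∃x ¬A, ¬∃x A ≡ ∀x ¬A, De Morgan for ∧/∨):
  (exists l. H(l)) & (forall n. ~H(n))
Extract every quantifier outward, since the variables are now distinct and don't occur free across branches:
  exists l. forall n. (H(l) & ~H(n))
The prefix is exists l forall n: 1 universal, 1 existential.

1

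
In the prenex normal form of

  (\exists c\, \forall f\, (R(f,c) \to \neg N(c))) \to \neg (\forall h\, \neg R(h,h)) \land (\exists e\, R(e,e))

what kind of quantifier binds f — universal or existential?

Eliminate → and ↔ using ¬ and ∨.
  \neg (\exists c\, \forall f\, (\neg R(f,c) \lor \neg N(c))) \lor \neg (\forall h\, \neg R(h,h)) \land (\exists e\, R(e,e))
Drive negations inward (¬∀x A ≡ ∃x ¬A, ¬∃x A ≡ ∀x ¬A, De Morgan for ∧/∨):
  (\forall c\, \exists f\, (R(f,c) \land N(c))) \lor (\exists h\, R(h,h)) \land (\exists e\, R(e,e))
Pull the quantifiers to the front (each side's bound variable is not free in the other side):
  \forall c\, \exists f\, \exists h\, \exists e\, (R(f,c) \land N(c) \lor R(h,h) \land R(e,e))
The quantifier \forall f sits under an odd number of negations (counting the antecedent side of each →), so it flips to \exists f.

existential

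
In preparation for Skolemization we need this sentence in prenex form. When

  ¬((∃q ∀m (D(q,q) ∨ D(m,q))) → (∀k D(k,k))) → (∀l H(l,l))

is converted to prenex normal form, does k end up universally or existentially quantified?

Rewrite implications/biconditionals: A → B as ¬A ∨ B.
  ¬¬(¬(∃q ∀m (D(q,q) ∨ D(m,q))) ∨ (∀k D(k,k))) ∨ (∀l H(l,l))
Move each ¬ inward, flipping quantifiers it crosses:
  (∀q ∃m (¬D(q,q) ∧ ¬D(m,q))) ∨ (∀k D(k,k)) ∨ (∀l H(l,l))
All bound variables are already distinct, so no renaming is needed.
Extract every quantifier outward, since the variables are now distinct and don't occur free across branches:
  ∀q ∃m ∀k ∀l (¬D(q,q) ∧ ¬D(m,q) ∨ D(k,k) ∨ H(l,l))
The quantifier ∀k sits under an even number of negations (counting the antecedent side of each →), so it remains universal.

universal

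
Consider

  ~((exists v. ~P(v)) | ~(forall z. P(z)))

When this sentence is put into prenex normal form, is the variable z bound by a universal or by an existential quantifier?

universal

Drive negations inward (¬∀x A ≡ ∃x ¬A, ¬∃x A ≡ ∀x ¬A, De Morgan for ∧/∨):
  (forall v. P(v)) & (forall z. P(z))
Pull the quantifiers to the front (each side's bound variable is not free in the other side):
  forall v. forall z. (P(v) & P(z))
The quantifier forall z sits under an even number of negations, so it remains universal.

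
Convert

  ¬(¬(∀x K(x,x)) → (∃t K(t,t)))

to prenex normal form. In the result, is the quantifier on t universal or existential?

universal

Rewrite implications/biconditionals: A → B as ¬A ∨ B.
  ¬(¬¬(∀x K(x,x)) ∨ (∃t K(t,t)))
Move each ¬ inward, flipping quantifiers it crosses:
  (∃x ¬K(x,x)) ∧ (∀t ¬K(t,t))
All bound variables are already distinct, so no renaming is needed.
Extract every quantifier outward, since the variables are now distinct and don't occur free across branches:
  ∃x ∀t (¬K(x,x) ∧ ¬K(t,t))
The quantifier ∃t sits under an odd number of negations (counting the antecedent side of each →), so it flips to ∀t.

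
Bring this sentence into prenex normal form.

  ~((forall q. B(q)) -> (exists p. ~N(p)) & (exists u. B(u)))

First replace A → B with ¬A ∨ B.
  ~(~(forall q. B(q)) | (exists p. ~N(p)) & (exists u. B(u)))
Move each ¬ inward, flipping quantifiers it crosses:
  (forall q. B(q)) & ((forall p. N(p)) | (forall u. ~B(u)))
All bound variables are already distinct, so no renaming is needed.
Pull the quantifiers to the front (each side's bound variable is not free in the other side):
  forall q. forall p. forall u. (B(q) & (N(p) | ~B(u)))

forall q. forall p. forall u. (B(q) & (N(p) | ~B(u)))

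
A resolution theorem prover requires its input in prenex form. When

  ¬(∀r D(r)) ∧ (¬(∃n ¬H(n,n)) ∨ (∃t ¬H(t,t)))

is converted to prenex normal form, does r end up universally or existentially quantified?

Push ¬ through the quantifiers and connectives to reach negation normal form:
  (∃r ¬D(r)) ∧ ((∀n H(n,n)) ∨ (∃t ¬H(t,t)))
All bound variables are already distinct, so no renaming is needed.
Pull the quantifiers to the front (each side's bound variable is not free in the other side):
  ∃r ∀n ∃t (¬D(r) ∧ (H(n,n) ∨ ¬H(t,t)))
The quantifier ∀r sits under an odd number of negations, so it flips to ∃r.

existential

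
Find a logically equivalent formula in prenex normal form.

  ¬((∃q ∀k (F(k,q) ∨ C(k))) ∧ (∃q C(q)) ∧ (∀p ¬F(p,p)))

Move each ¬ inward, flipping quantifiers it crosses:
  (∀q ∃k (¬F(k,q) ∧ ¬C(k))) ∨ (∀q ¬C(q)) ∨ (∃p F(p,p))
Standardize variables apart so no two quantifiers bind the same name: q↦v.
  (∀q ∃k (¬F(k,q) ∧ ¬C(k))) ∨ (∀v ¬C(v)) ∨ (∃p F(p,p))
Pull the quantifiers to the front (each side's bound variable is not free in the other side):
  ∀q ∃k ∀v ∃p (¬F(k,q) ∧ ¬C(k) ∨ ¬C(v) ∨ F(p,p))

∀q ∃k ∀v ∃p (¬F(k,q) ∧ ¬C(k) ∨ ¬C(v) ∨ F(p,p))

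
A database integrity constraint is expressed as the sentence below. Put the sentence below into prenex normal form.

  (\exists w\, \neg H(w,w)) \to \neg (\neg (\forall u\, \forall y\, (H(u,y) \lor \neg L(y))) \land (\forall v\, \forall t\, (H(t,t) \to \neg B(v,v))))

Rewrite implications/biconditionals: A → B as ¬A ∨ B.
  \neg (\exists w\, \neg H(w,w)) \lor \neg (\neg (\forall u\, \forall y\, (H(u,y) \lor \neg L(y))) \land (\forall v\, \forall t\, (\neg H(t,t) \lor \neg B(v,v))))
Move each ¬ inward, flipping quantifiers it crosses:
  (\forall w\, H(w,w)) \lor (\forall u\, \forall y\, (H(u,y) \lor \neg L(y))) \lor (\exists v\, \exists t\, (H(t,t) \land B(v,v)))
Extract every quantifier outward, since the variables are now distinct and don't occur free across branches:
  \forall w\, \forall u\, \forall y\, \exists v\, \exists t\, (H(w,w) \lor H(u,y) \lor \neg L(y) \lor H(t,t) \land B(v,v))

\forall w\, \forall u\, \forall y\, \exists v\, \exists t\, (H(w,w) \lor H(u,y) \lor \neg L(y) \lor H(t,t) \land B(v,v))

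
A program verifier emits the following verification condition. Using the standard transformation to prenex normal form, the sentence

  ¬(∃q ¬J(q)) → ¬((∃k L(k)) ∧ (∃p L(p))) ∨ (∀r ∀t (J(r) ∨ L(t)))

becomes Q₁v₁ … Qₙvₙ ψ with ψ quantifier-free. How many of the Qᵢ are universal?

Eliminate → and ↔ using ¬ and ∨.
  ¬¬(∃q ¬J(q)) ∨ ¬((∃k L(k)) ∧ (∃p L(p))) ∨ (∀r ∀t (J(r) ∨ L(t)))
Move each ¬ inward, flipping quantifiers it crosses:
  (∃q ¬J(q)) ∨ (∀k ¬L(k)) ∨ (∀p ¬L(p)) ∨ (∀r ∀t (J(r) ∨ L(t)))
Extract every quantifier outward, since the variables are now distinct and don't occur free across branches:
  ∃q ∀k ∀p ∀r ∀t (¬J(q) ∨ ¬L(k) ∨ ¬L(p) ∨ J(r) ∨ L(t))
The prefix is ∃q ∀k ∀p ∀r ∀t: 4 universal, 1 existential.

4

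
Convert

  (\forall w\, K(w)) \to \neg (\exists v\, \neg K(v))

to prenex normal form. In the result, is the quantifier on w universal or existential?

Rewrite implications/biconditionals: A → B as ¬A ∨ B.
  \neg (\forall w\, K(w)) \lor \neg (\exists v\, \neg K(v))
Move each ¬ inward, flipping quantifiers it crosses:
  (\exists w\, \neg K(w)) \lor (\forall v\, K(v))
All bound variables are already distinct, so no renaming is needed.
Extract every quantifier outward, since the variables are now distinct and don't occur free across branches:
  \exists w\, \forall v\, (\neg K(w) \lor K(v))
The quantifier \forall w sits under an odd number of negations (counting the antecedent side of each →), so it flips to \exists w.

existential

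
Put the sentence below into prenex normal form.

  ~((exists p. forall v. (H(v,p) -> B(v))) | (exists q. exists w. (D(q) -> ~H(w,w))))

Rewrite implications/biconditionals: A → B as ¬A ∨ B.
  ~((exists p. forall v. (~H(v,p) | B(v))) | (exists q. exists w. (~D(q) | ~H(w,w))))
Push ¬ through the quantifiers and connectives to reach negation normal form:
  (forall p. exists v. (H(v,p) & ~B(v))) & (forall q. forall w. (D(q) & H(w,w)))
All bound variables are already distinct, so no renaming is needed.
Finally move all quantifiers to the prefix:
  forall p. exists v. forall q. forall w. (H(v,p) & ~B(v) & D(q) & H(w,w))

forall p. exists v. forall q. forall w. (H(v,p) & ~B(v) & D(q) & H(w,w))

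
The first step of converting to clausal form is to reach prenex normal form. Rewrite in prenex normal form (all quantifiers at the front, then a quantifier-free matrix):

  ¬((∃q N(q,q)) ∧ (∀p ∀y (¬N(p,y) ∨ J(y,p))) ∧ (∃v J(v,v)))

∀q ∃p ∃y ∀v (¬N(q,q) ∨ N(p,y) ∧ ¬J(y,p) ∨ ¬J(v,v))

Drive negations inward (¬∀x A ≡ ∃x ¬A, ¬∃x A ≡ ∀x ¬A, De Morgan for ∧/∨):
  (∀q ¬N(q,q)) ∨ (∃p ∃y (N(p,y) ∧ ¬J(y,p))) ∨ (∀v ¬J(v,v))
Finally move all quantifiers to the prefix:
  ∀q ∃p ∃y ∀v (¬N(q,q) ∨ N(p,y) ∧ ¬J(y,p) ∨ ¬J(v,v))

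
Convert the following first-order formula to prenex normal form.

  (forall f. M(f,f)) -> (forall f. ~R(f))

exists f. forall t. (~M(f,f) | ~R(t))

First replace A → B with ¬A ∨ B.
  ~(forall f. M(f,f)) | (forall f. ~R(f))
Move each ¬ inward, flipping quantifiers it crosses:
  (exists f. ~M(f,f)) | (forall f. ~R(f))
Standardize variables apart so no two quantifiers bind the same name: f↦t.
  (exists f. ~M(f,f)) | (forall t. ~R(t))
Finally move all quantifiers to the prefix:
  exists f. forall t. (~M(f,f) | ~R(t))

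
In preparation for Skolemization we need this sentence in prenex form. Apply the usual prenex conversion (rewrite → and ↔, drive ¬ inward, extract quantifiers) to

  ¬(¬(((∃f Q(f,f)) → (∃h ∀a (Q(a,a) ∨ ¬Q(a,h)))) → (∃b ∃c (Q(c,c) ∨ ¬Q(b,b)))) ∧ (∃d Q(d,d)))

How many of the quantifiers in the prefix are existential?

4

Eliminate → and ↔ using ¬ and ∨.
  ¬(¬(¬(¬(∃f Q(f,f)) ∨ (∃h ∀a (Q(a,a) ∨ ¬Q(a,h)))) ∨ (∃b ∃c (Q(c,c) ∨ ¬Q(b,b)))) ∧ (∃d Q(d,d)))
Drive negations inward (¬∀x A ≡ ∃x ¬A, ¬∃x A ≡ ∀x ¬A, De Morgan for ∧/∨):
  (∃f Q(f,f)) ∧ (∀h ∃a (¬Q(a,a) ∧ Q(a,h))) ∨ (∃b ∃c (Q(c,c) ∨ ¬Q(b,b))) ∨ (∀d ¬Q(d,d))
Extract every quantifier outward, since the variables are now distinct and don't occur free across branches:
  ∃f ∀h ∃a ∃b ∃c ∀d (Q(f,f) ∧ ¬Q(a,a) ∧ Q(a,h) ∨ Q(c,c) ∨ ¬Q(b,b) ∨ ¬Q(d,d))
The prefix is ∃f ∀h ∃a ∃b ∃c ∀d: 2 universal, 4 existential.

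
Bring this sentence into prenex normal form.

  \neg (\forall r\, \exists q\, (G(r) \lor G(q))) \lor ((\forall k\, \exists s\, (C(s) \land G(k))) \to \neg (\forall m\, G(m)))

Rewrite implications/biconditionals: A → B as ¬A ∨ B.
  \neg (\forall r\, \exists q\, (G(r) \lor G(q))) \lor \neg (\forall k\, \exists s\, (C(s) \land G(k))) \lor \neg (\forall m\, G(m))
Push ¬ through the quantifiers and connectives to reach negation normal form:
  (\exists r\, \forall q\, (\neg G(r) \land \neg G(q))) \lor (\exists k\, \forall s\, (\neg C(s) \lor \neg G(k))) \lor (\exists m\, \neg G(m))
All bound variables are already distinct, so no renaming is needed.
Finally move all quantifiers to the prefix:
  \exists r\, \forall q\, \exists k\, \forall s\, \exists m\, (\neg G(r) \land \neg G(q) \lor \neg C(s) \lor \neg G(k) \lor \neg G(m))

\exists r\, \forall q\, \exists k\, \forall s\, \exists m\, (\neg G(r) \land \neg G(q) \lor \neg C(s) \lor \neg G(k) \lor \neg G(m))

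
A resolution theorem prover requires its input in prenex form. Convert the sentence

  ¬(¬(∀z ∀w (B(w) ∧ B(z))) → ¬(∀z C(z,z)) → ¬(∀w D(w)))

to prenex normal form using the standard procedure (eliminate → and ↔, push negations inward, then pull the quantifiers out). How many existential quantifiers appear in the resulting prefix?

3

Eliminate → and ↔ using ¬ and ∨.
  ¬(¬¬(∀z ∀w (B(w) ∧ B(z))) ∨ ¬¬(∀z C(z,z)) ∨ ¬(∀w D(w)))
Push ¬ through the quantifiers and connectives to reach negation normal form:
  (∃z ∃w (¬B(w) ∨ ¬B(z))) ∧ (∃z ¬C(z,z)) ∧ (∀w D(w))
Standardize variables apart so no two quantifiers bind the same name: z↦p, w↦u.
  (∃z ∃w (¬B(w) ∨ ¬B(z))) ∧ (∃p ¬C(p,p)) ∧ (∀u D(u))
Pull the quantifiers to the front (each side's bound variable is not free in the other side):
  ∃z ∃w ∃p ∀u ((¬B(w) ∨ ¬B(z)) ∧ ¬C(p,p) ∧ D(u))
The prefix is ∃z ∃w ∃p ∀u: 1 universal, 3 existential.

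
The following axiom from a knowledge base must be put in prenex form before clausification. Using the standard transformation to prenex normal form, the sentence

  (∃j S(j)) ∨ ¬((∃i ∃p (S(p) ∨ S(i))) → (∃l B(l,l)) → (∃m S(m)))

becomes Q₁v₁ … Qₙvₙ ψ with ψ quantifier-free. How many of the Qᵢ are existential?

4

Rewrite implications/biconditionals: A → B as ¬A ∨ B.
  (∃j S(j)) ∨ ¬(¬(∃i ∃p (S(p) ∨ S(i))) ∨ ¬(∃l B(l,l)) ∨ (∃m S(m)))
Drive negations inward (¬∀x A ≡ ∃x ¬A, ¬∃x A ≡ ∀x ¬A, De Morgan for ∧/∨):
  (∃j S(j)) ∨ (∃i ∃p (S(p) ∨ S(i))) ∧ (∃l B(l,l)) ∧ (∀m ¬S(m))
All bound variables are already distinct, so no renaming is needed.
Pull the quantifiers to the front (each side's bound variable is not free in the other side):
  ∃j ∃i ∃p ∃l ∀m (S(j) ∨ (S(p) ∨ S(i)) ∧ B(l,l) ∧ ¬S(m))
The prefix is ∃j ∃i ∃p ∃l ∀m: 1 universal, 4 existential.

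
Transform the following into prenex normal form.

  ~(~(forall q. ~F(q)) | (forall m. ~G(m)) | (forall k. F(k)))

Push ¬ through the quantifiers and connectives to reach negation normal form:
  (forall q. ~F(q)) & (exists m. G(m)) & (exists k. ~F(k))
Pull the quantifiers to the front (each side's bound variable is not free in the other side):
  forall q. exists m. exists k. (~F(q) & G(m) & ~F(k))

forall q. exists m. exists k. (~F(q) & G(m) & ~F(k))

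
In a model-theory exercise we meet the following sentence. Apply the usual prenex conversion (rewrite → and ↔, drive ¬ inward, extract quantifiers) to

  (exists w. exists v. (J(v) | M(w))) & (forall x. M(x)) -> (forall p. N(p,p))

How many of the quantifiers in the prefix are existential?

1

First replace A → B with ¬A ∨ B.
  ~((exists w. exists v. (J(v) | M(w))) & (forall x. M(x))) | (forall p. N(p,p))
Push ¬ through the quantifiers and connectives to reach negation normal form:
  (forall w. forall v. (~J(v) & ~M(w))) | (exists x. ~M(x)) | (forall p. N(p,p))
Finally move all quantifiers to the prefix:
  forall w. forall v. exists x. forall p. (~J(v) & ~M(w) | ~M(x) | N(p,p))
The prefix is forall w forall v exists x forall p: 3 universal, 1 existential.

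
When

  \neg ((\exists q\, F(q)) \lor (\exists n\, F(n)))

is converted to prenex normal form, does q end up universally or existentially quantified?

universal

Drive negations inward (¬∀x A ≡ ∃x ¬A, ¬∃x A ≡ ∀x ¬A, De Morgan for ∧/∨):
  (\forall q\, \neg F(q)) \land (\forall n\, \neg F(n))
All bound variables are already distinct, so no renaming is needed.
Finally move all quantifiers to the prefix:
  \forall q\, \forall n\, (\neg F(q) \land \neg F(n))
The quantifier \exists q sits under an odd number of negations, so it flips to \forall q.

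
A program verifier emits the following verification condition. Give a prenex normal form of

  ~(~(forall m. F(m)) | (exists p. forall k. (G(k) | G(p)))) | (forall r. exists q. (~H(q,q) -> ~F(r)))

forall m. forall p. exists k. forall r. exists q. (F(m) & ~G(k) & ~G(p) | H(q,q) | ~F(r))

Eliminate → and ↔ using ¬ and ∨.
  ~(~(forall m. F(m)) | (exists p. forall k. (G(k) | G(p)))) | (forall r. exists q. (~~H(q,q) | ~F(r)))
Drive negations inward (¬∀x A ≡ ∃x ¬A, ¬∃x A ≡ ∀x ¬A, De Morgan for ∧/∨):
  (forall m. F(m)) & (forall p. exists k. (~G(k) & ~G(p))) | (forall r. exists q. (H(q,q) | ~F(r)))
Pull the quantifiers to the front (each side's bound variable is not free in the other side):
  forall m. forall p. exists k. forall r. exists q. (F(m) & ~G(k) & ~G(p) | H(q,q) | ~F(r))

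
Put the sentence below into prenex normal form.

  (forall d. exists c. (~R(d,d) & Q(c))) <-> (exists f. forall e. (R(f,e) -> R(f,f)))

exists d. forall c. exists f. forall e. forall q. exists b. forall x. exists v. ((R(d,d) | ~Q(c) | ~R(f,e) | R(f,f)) & (R(q,b) & ~R(q,q) | ~R(x,x) & Q(v)))

Eliminate → and ↔ using ¬ and ∨; A ↔ B as (¬A ∨ B) ∧ (¬B ∨ A).
  (~(forall d. exists c. (~R(d,d) & Q(c))) | (exists f. forall e. (~R(f,e) | R(f,f)))) & (~(exists f. forall e. (~R(f,e) | R(f,f))) | (forall d. exists c. (~R(d,d) & Q(c))))
Move each ¬ inward, flipping quantifiers it crosses:
  ((exists d. forall c. (R(d,d) | ~Q(c))) | (exists f. forall e. (~R(f,e) | R(f,f)))) & ((forall f. exists e. (R(f,e) & ~R(f,f))) | (forall d. exists c. (~R(d,d) & Q(c))))
Rename bound variables to avoid capture: f↦q, e↦b, d↦x, c↦v.
  ((exists d. forall c. (R(d,d) | ~Q(c))) | (exists f. forall e. (~R(f,e) | R(f,f)))) & ((forall q. exists b. (R(q,b) & ~R(q,q))) | (forall x. exists v. (~R(x,x) & Q(v))))
Finally move all quantifiers to the prefix:
  exists d. forall c. exists f. forall e. forall q. exists b. forall x. exists v. ((R(d,d) | ~Q(c) | ~R(f,e) | R(f,f)) & (R(q,b) & ~R(q,q) | ~R(x,x) & Q(v)))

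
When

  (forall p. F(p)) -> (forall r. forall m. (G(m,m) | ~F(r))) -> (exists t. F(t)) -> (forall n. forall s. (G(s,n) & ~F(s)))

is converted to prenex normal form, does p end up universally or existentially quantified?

existential

Eliminate → and ↔ using ¬ and ∨.
  ~(forall p. F(p)) | ~(forall r. forall m. (G(m,m) | ~F(r))) | ~(exists t. F(t)) | (forall n. forall s. (G(s,n) & ~F(s)))
Push ¬ through the quantifiers and connectives to reach negation normal form:
  (exists p. ~F(p)) | (exists r. exists m. (~G(m,m) & F(r))) | (forall t. ~F(t)) | (forall n. forall s. (G(s,n) & ~F(s)))
Extract every quantifier outward, since the variables are now distinct and don't occur free across branches:
  exists p. exists r. exists m. forall t. forall n. forall s. (~F(p) | ~G(m,m) & F(r) | ~F(t) | G(s,n) & ~F(s))
The quantifier forall p sits under an odd number of negations (counting the antecedent side of each →), so it flips to exists p.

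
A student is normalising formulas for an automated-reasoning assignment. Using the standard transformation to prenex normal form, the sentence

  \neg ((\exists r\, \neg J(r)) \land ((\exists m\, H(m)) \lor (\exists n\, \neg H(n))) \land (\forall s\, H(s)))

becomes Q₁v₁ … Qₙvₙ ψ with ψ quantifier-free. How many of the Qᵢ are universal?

Move each ¬ inward, flipping quantifiers it crosses:
  (\forall r\, J(r)) \lor (\forall m\, \neg H(m)) \land (\forall n\, H(n)) \lor (\exists s\, \neg H(s))
Pull the quantifiers to the front (each side's bound variable is not free in the other side):
  \forall r\, \forall m\, \forall n\, \exists s\, (J(r) \lor \neg H(m) \land H(n) \lor \neg H(s))
The prefix is \forall r \forall m \forall n \exists s: 3 universal, 1 existential.

3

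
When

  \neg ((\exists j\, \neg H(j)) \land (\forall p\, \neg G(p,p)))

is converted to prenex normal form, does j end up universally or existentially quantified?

universal

Drive negations inward (¬∀x A ≡ ∃x ¬A, ¬∃x A ≡ ∀x ¬A, De Morgan for ∧/∨):
  (\forall j\, H(j)) \lor (\exists p\, G(p,p))
All bound variables are already distinct, so no renaming is needed.
Extract every quantifier outward, since the variables are now distinct and don't occur free across branches:
  \forall j\, \exists p\, (H(j) \lor G(p,p))
The quantifier \exists j sits under an odd number of negations, so it flips to \forall j.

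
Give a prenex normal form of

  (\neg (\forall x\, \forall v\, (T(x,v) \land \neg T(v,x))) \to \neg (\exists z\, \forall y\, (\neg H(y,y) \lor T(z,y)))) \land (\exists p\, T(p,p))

Rewrite implications/biconditionals: A → B as ¬A ∨ B.
  (\neg \neg (\forall x\, \forall v\, (T(x,v) \land \neg T(v,x))) \lor \neg (\exists z\, \forall y\, (\neg H(y,y) \lor T(z,y)))) \land (\exists p\, T(p,p))
Move each ¬ inward, flipping quantifiers it crosses:
  ((\forall x\, \forall v\, (T(x,v) \land \neg T(v,x))) \lor (\forall z\, \exists y\, (H(y,y) \land \neg T(z,y)))) \land (\exists p\, T(p,p))
All bound variables are already distinct, so no renaming is needed.
Finally move all quantifiers to the prefix:
  \forall x\, \forall v\, \forall z\, \exists y\, \exists p\, ((T(x,v) \land \neg T(v,x) \lor H(y,y) \land \neg T(z,y)) \land T(p,p))

\forall x\, \forall v\, \forall z\, \exists y\, \exists p\, ((T(x,v) \land \neg T(v,x) \lor H(y,y) \land \neg T(z,y)) \land T(p,p))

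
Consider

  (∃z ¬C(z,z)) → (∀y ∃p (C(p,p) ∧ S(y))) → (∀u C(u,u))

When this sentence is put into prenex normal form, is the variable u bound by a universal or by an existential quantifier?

First replace A → B with ¬A ∨ B.
  ¬(∃z ¬C(z,z)) ∨ ¬(∀y ∃p (C(p,p) ∧ S(y))) ∨ (∀u C(u,u))
Push ¬ through the quantifiers and connectives to reach negation normal form:
  (∀z C(z,z)) ∨ (∃y ∀p (¬C(p,p) ∨ ¬S(y))) ∨ (∀u C(u,u))
Pull the quantifiers to the front (each side's bound variable is not free in the other side):
  ∀z ∃y ∀p ∀u (C(z,z) ∨ ¬C(p,p) ∨ ¬S(y) ∨ C(u,u))
The quantifier ∀u sits under an even number of negations (counting the antecedent side of each →), so it remains universal.

universal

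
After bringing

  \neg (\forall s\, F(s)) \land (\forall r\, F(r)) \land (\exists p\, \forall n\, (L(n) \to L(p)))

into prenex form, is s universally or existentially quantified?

existential

Eliminate → and ↔ using ¬ and ∨.
  \neg (\forall s\, F(s)) \land (\forall r\, F(r)) \land (\exists p\, \forall n\, (\neg L(n) \lor L(p)))
Push ¬ through the quantifiers and connectives to reach negation normal form:
  (\exists s\, \neg F(s)) \land (\forall r\, F(r)) \land (\exists p\, \forall n\, (\neg L(n) \lor L(p)))
All bound variables are already distinct, so no renaming is needed.
Pull the quantifiers to the front (each side's bound variable is not free in the other side):
  \exists s\, \forall r\, \exists p\, \forall n\, (\neg F(s) \land F(r) \land (\neg L(n) \lor L(p)))
The quantifier \forall s sits under an odd number of negations (counting the antecedent side of each →), so it flips to \exists s.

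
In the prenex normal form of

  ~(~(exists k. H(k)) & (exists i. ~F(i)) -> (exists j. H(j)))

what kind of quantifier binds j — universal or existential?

universal

Rewrite implications/biconditionals: A → B as ¬A ∨ B.
  ~(~(~(exists k. H(k)) & (exists i. ~F(i))) | (exists j. H(j)))
Push ¬ through the quantifiers and connectives to reach negation normal form:
  (forall k. ~H(k)) & (exists i. ~F(i)) & (forall j. ~H(j))
All bound variables are already distinct, so no renaming is needed.
Extract every quantifier outward, since the variables are now distinct and don't occur free across branches:
  forall k. exists i. forall j. (~H(k) & ~F(i) & ~H(j))
The quantifier exists j sits under an odd number of negations (counting the antecedent side of each →), so it flips to forall j.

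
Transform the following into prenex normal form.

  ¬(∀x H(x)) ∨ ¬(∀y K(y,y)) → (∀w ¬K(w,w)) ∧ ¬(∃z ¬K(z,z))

∀x ∀y ∀w ∀z (H(x) ∧ K(y,y) ∨ ¬K(w,w) ∧ K(z,z))

Eliminate → and ↔ using ¬ and ∨.
  ¬(¬(∀x H(x)) ∨ ¬(∀y K(y,y))) ∨ (∀w ¬K(w,w)) ∧ ¬(∃z ¬K(z,z))
Move each ¬ inward, flipping quantifiers it crosses:
  (∀x H(x)) ∧ (∀y K(y,y)) ∨ (∀w ¬K(w,w)) ∧ (∀z K(z,z))
All bound variables are already distinct, so no renaming is needed.
Extract every quantifier outward, since the variables are now distinct and don't occur free across branches:
  ∀x ∀y ∀w ∀z (H(x) ∧ K(y,y) ∨ ¬K(w,w) ∧ K(z,z))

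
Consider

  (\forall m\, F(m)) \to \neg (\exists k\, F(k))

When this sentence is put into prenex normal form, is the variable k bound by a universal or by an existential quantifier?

universal

Eliminate → and ↔ using ¬ and ∨.
  \neg (\forall m\, F(m)) \lor \neg (\exists k\, F(k))
Drive negations inward (¬∀x A ≡ ∃x ¬A, ¬∃x A ≡ ∀x ¬A, De Morgan for ∧/∨):
  (\exists m\, \neg F(m)) \lor (\forall k\, \neg F(k))
All bound variables are already distinct, so no renaming is needed.
Extract every quantifier outward, since the variables are now distinct and don't occur free across branches:
  \exists m\, \forall k\, (\neg F(m) \lor \neg F(k))
The quantifier \exists k sits under an odd number of negations (counting the antecedent side of each →), so it flips to \forall k.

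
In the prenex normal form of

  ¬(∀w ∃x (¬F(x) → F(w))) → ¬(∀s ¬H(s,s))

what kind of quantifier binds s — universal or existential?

existential

Rewrite implications/biconditionals: A → B as ¬A ∨ B.
  ¬¬(∀w ∃x (¬¬F(x) ∨ F(w))) ∨ ¬(∀s ¬H(s,s))
Drive negations inward (¬∀x A ≡ ∃x ¬A, ¬∃x A ≡ ∀x ¬A, De Morgan for ∧/∨):
  (∀w ∃x (F(x) ∨ F(w))) ∨ (∃s H(s,s))
Finally move all quantifiers to the prefix:
  ∀w ∃x ∃s (F(x) ∨ F(w) ∨ H(s,s))
The quantifier ∀s sits under an odd number of negations (counting the antecedent side of each →), so it flips to ∃s.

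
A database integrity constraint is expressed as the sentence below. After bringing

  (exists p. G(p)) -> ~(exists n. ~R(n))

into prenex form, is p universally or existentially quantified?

universal

First replace A → B with ¬A ∨ B.
  ~(exists p. G(p)) | ~(exists n. ~R(n))
Drive negations inward (¬∀x A ≡ ∃x ¬A, ¬∃x A ≡ ∀x ¬A, De Morgan for ∧/∨):
  (forall p. ~G(p)) | (forall n. R(n))
All bound variables are already distinct, so no renaming is needed.
Pull the quantifiers to the front (each side's bound variable is not free in the other side):
  forall p. forall n. (~G(p) | R(n))
The quantifier exists p sits under an odd number of negations (counting the antecedent side of each →), so it flips to forall p.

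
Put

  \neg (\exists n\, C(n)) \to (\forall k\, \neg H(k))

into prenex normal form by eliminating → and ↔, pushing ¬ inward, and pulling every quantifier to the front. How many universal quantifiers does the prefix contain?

1

Eliminate → and ↔ using ¬ and ∨.
  \neg \neg (\exists n\, C(n)) \lor (\forall k\, \neg H(k))
Move each ¬ inward, flipping quantifiers it crosses:
  (\exists n\, C(n)) \lor (\forall k\, \neg H(k))
Pull the quantifiers to the front (each side's bound variable is not free in the other side):
  \exists n\, \forall k\, (C(n) \lor \neg H(k))
The prefix is \exists n \forall k: 1 universal, 1 existential.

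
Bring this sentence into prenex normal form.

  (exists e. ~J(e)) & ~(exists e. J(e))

Push ¬ through the quantifiers and connectives to reach negation normal form:
  (exists e. ~J(e)) & (forall e. ~J(e))
Give each quantifier a distinct variable: e↦v.
  (exists e. ~J(e)) & (forall v. ~J(v))
Pull the quantifiers to the front (each side's bound variable is not free in the other side):
  exists e. forall v. (~J(e) & ~J(v))

exists e. forall v. (~J(e) & ~J(v))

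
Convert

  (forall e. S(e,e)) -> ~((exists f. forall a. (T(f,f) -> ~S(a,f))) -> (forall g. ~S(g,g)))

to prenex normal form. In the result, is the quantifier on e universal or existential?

Rewrite implications/biconditionals: A → B as ¬A ∨ B.
  ~(forall e. S(e,e)) | ~(~(exists f. forall a. (~T(f,f) | ~S(a,f))) | (forall g. ~S(g,g)))
Move each ¬ inward, flipping quantifiers it crosses:
  (exists e. ~S(e,e)) | (exists f. forall a. (~T(f,f) | ~S(a,f))) & (exists g. S(g,g))
Finally move all quantifiers to the prefix:
  exists e. exists f. forall a. exists g. (~S(e,e) | (~T(f,f) | ~S(a,f)) & S(g,g))
The quantifier forall e sits under an odd number of negations (counting the antecedent side of each →), so it flips to exists e.

existential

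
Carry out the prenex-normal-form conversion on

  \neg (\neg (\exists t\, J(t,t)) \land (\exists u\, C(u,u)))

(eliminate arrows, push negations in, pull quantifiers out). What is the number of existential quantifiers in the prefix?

1

Move each ¬ inward, flipping quantifiers it crosses:
  (\exists t\, J(t,t)) \lor (\forall u\, \neg C(u,u))
Pull the quantifiers to the front (each side's bound variable is not free in the other side):
  \exists t\, \forall u\, (J(t,t) \lor \neg C(u,u))
The prefix is \exists t \forall u: 1 universal, 1 existential.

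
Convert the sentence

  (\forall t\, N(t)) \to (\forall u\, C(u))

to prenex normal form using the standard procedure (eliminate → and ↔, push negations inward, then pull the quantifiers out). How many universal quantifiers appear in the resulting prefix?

1

Eliminate → and ↔ using ¬ and ∨.
  \neg (\forall t\, N(t)) \lor (\forall u\, C(u))
Push ¬ through the quantifiers and connectives to reach negation normal form:
  (\exists t\, \neg N(t)) \lor (\forall u\, C(u))
Extract every quantifier outward, since the variables are now distinct and don't occur free across branches:
  \exists t\, \forall u\, (\neg N(t) \lor C(u))
The prefix is \exists t \forall u: 1 universal, 1 existential.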